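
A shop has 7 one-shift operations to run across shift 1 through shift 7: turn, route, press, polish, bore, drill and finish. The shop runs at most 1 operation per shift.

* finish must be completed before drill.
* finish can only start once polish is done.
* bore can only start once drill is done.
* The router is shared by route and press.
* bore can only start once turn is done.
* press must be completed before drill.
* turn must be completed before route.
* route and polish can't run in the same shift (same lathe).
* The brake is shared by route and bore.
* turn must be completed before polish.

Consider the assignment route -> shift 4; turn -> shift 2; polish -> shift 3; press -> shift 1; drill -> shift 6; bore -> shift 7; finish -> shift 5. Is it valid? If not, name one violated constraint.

Yes, all constraints hold

The shop runs at most 1 operation per shift — holds.
turn must be completed before route — holds.
route and polish can't run in the same shift (same lathe) — holds.
turn must be completed before polish — holds.
press must be completed before drill — holds.
The brake is shared by route and bore — holds.
The router is shared by route and press — holds.
bore can only start once turn is done — holds.
bore can only start once drill is done — holds.
finish must be completed before drill — holds.
finish can only start once polish is done — holds.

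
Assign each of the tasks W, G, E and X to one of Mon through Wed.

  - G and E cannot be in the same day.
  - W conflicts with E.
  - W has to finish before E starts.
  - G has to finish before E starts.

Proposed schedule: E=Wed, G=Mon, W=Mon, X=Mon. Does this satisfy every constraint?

W has to finish before E starts — holds.
W conflicts with E — holds.
G has to finish before E starts — holds.
G and E cannot be in the same day — holds.

Yes, all constraints hold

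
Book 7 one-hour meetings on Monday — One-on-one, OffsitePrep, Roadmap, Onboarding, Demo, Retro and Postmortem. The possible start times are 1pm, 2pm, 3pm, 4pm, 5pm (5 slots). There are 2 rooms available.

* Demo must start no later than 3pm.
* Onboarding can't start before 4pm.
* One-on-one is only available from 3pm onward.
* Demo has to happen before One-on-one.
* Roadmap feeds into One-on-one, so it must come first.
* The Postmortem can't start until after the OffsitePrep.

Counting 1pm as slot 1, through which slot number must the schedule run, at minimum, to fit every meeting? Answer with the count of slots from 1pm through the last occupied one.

The precedence chain requires at least 2 distinct slots.
With at most 2 per slot and 7 meetings, at least 4 slots are needed.
Onboarding can't be placed before 4pm — that is slot 4 counting from 1pm — so the schedule must run through at least 4 slots.
4 works (last occupied slot: 4pm): for example Onboarding in 4pm; Retro in 3pm; Postmortem in 2pm; Roadmap in 2pm; OffsitePrep in 1pm; One-on-one in 3pm; Demo in 1pm.

4 slots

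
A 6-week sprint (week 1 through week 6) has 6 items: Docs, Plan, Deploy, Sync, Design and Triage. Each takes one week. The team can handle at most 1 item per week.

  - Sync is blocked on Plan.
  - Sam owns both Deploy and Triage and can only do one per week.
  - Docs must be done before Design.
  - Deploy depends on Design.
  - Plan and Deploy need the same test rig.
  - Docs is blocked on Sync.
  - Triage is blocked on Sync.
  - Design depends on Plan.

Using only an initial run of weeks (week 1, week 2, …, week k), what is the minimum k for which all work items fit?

The precedence chain requires at least 5 distinct weeks.
With at most 1 per week and 6 work items, at least 6 weeks are needed.
6 works (last occupied week: week 6): for example Triage=week 6, Design=week 4, Sync=week 2, Deploy=week 5, Plan=week 1, Docs=week 3.

6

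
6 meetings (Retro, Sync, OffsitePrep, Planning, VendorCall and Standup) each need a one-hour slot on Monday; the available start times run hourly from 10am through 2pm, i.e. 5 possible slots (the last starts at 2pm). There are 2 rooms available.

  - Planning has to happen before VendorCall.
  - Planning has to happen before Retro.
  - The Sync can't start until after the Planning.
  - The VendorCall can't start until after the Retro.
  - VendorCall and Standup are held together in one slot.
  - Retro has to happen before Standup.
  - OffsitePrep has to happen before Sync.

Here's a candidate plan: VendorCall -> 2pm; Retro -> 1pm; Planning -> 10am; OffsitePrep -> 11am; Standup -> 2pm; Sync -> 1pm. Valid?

OffsitePrep has to happen before Sync — holds.
Planning has to happen before VendorCall — holds.
Retro has to happen before Standup — holds.
The Sync can't start until after the Planning — holds.
There are 2 rooms available — holds.
VendorCall and Standup are held together in one slot — holds.
The VendorCall can't start until after the Retro — holds.
Planning has to happen before Retro — holds.

Yes, all constraints hold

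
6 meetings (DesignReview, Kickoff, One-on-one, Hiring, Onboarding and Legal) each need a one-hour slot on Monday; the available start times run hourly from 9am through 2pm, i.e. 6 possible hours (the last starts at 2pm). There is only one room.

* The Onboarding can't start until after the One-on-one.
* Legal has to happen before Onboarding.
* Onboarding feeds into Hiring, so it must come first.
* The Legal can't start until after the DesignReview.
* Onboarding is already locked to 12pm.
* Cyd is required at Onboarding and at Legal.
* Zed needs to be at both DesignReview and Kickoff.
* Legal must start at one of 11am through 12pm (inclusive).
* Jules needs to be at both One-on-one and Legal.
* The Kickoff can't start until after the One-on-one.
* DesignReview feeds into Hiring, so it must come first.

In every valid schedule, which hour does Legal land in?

Legal's window is 11am–12pm.
Onboarding is fixed at 12pm, and Legal can't share a hour with Onboarding.
So Legal must be 11am.

11am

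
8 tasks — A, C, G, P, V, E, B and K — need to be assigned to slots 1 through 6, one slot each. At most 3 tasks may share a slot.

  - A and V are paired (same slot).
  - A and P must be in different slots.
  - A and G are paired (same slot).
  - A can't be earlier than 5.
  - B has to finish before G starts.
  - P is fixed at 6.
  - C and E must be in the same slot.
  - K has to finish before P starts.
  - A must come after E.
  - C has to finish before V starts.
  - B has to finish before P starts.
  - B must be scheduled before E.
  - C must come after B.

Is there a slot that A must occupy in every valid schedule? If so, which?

5

A's window is 5–6.
P is fixed at 6, and A can't share a slot with P.
So A must be 5.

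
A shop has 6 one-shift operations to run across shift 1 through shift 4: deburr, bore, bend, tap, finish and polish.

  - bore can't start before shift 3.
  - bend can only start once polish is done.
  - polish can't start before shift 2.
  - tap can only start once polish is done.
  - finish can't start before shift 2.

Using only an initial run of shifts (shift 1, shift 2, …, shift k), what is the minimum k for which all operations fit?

The precedence chain requires at least 2 distinct shifts.
bore can't be placed before shift 3, so the schedule must run through at least shift 3.
3 works (last occupied shift: shift 3): for example bore=shift 3; tap=shift 3; bend=shift 3; polish=shift 2; deburr=shift 1; finish=shift 2.

3 shifts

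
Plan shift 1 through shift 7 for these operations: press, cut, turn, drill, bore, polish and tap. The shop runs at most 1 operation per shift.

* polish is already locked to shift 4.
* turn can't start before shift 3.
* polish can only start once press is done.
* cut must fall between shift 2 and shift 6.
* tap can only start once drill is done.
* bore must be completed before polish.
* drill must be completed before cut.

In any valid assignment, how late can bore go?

Downstream work caps bore at shift 3.
bore at shift 3 is achievable: polish -> shift 4; cut -> shift 5; tap -> shift 7; drill -> shift 1; press -> shift 2; bore -> shift 3; turn -> shift 6.

shift 3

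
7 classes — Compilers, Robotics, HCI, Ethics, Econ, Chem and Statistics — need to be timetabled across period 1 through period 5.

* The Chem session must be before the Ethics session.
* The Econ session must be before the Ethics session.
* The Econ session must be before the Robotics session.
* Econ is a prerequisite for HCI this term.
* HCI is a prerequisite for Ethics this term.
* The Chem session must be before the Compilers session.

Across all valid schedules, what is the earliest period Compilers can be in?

period 2

Precedence pushes Compilers to at least period 2.
Compilers at period 2 is achievable: Compilers in period 2; HCI in period 2; Statistics in period 1; Chem in period 1; Robotics in period 2; Econ in period 1; Ethics in period 3.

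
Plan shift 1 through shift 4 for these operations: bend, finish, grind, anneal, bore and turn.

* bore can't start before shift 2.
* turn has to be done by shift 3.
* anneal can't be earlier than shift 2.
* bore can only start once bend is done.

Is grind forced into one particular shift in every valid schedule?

grind can be shift 1 (e.g. turn=shift 1, bore=shift 2, anneal=shift 2, finish=shift 1, grind=shift 1, bend=shift 1) or shift 2 (e.g. bend in shift 1, anneal in shift 2, turn in shift 1, finish in shift 1, bore in shift 2, grind in shift 2).

No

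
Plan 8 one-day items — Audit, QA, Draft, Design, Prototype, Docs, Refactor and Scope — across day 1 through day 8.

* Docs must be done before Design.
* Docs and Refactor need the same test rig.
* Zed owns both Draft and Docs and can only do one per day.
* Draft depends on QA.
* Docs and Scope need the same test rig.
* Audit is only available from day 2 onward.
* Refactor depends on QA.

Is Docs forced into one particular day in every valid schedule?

Docs can be day 1 (e.g. Refactor=day 2, QA=day 1, Prototype=day 1, Design=day 2, Audit=day 2, Draft=day 2, Docs=day 1, Scope=day 2) or day 2 (e.g. Refactor -> day 3, Audit -> day 2, Scope -> day 1, Docs -> day 2, Draft -> day 3, Prototype -> day 1, QA -> day 1, Design -> day 3).

No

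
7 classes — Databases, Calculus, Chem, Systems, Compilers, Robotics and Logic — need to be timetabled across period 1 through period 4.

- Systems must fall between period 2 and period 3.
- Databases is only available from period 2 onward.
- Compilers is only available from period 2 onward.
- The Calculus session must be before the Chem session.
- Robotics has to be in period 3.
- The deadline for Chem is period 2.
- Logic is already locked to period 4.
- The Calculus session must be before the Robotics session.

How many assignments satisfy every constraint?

18

Splitting on Databases: it can be period 2 (6), period 3 (6), period 4 (6). Listing each branch's schedules as (Calculus, Chem, Systems, Compilers, Robotics, Logic) by period number:
Databases=period 2: (1,2,2,2,3,4) (1,2,2,3,3,4) (1,2,2,4,3,4) (1,2,3,2,3,4) (1,2,3,3,3,4) (1,2,3,4,3,4) — 6.
Databases=period 3: (1,2,2,2,3,4) (1,2,2,3,3,4) (1,2,2,4,3,4) (1,2,3,2,3,4) (1,2,3,3,3,4) (1,2,3,4,3,4) — 6.
Databases=period 4: (1,2,2,2,3,4) (1,2,2,3,3,4) (1,2,2,4,3,4) (1,2,3,2,3,4) (1,2,3,3,3,4) (1,2,3,4,3,4) — 6.
Summing: 6 + 6 + 6 = 18.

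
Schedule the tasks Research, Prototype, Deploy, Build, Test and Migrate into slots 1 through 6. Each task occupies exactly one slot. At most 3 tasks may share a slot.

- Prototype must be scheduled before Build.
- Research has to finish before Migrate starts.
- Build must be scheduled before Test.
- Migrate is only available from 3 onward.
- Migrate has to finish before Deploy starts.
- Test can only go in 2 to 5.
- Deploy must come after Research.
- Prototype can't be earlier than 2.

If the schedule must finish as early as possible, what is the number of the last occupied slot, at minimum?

4

The precedence chain requires at least 3 distinct slots.
With at most 3 per slot and 6 tasks, at least 2 slots are needed.
Propagating the time windows through the other constraints, Deploy can't land before 4, so the schedule must run through at least slot 4.
4 works (last occupied slot: 4): for example Prototype -> 2; Migrate -> 3; Test -> 4; Research -> 1; Build -> 3; Deploy -> 4.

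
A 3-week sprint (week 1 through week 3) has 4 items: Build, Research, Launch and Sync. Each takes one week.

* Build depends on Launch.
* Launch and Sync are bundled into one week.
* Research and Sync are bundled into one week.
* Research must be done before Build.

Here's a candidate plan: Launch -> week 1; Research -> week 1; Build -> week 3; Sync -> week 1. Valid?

Research must be done before Build — holds.
Launch and Sync are bundled into one week — holds.
Build depends on Launch — holds.
Research and Sync are bundled into one week — holds.

Yes, all constraints hold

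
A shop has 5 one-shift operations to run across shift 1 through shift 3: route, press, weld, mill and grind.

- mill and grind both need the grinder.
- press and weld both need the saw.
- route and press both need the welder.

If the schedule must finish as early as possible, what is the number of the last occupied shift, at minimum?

Could 1 shift be enough, i.e. nothing placed later than shift 1? No: press can't share with route (shift 1) → nothing is left.
So 1 shift is not enough.
2 works (last occupied shift: shift 2): for example press in shift 2; route in shift 1; mill in shift 1; grind in shift 2; weld in shift 1.

shift 2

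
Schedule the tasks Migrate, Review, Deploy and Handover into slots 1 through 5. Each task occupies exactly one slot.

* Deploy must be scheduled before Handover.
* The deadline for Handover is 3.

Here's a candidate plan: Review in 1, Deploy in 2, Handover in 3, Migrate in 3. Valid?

Valid

Deploy must be scheduled before Handover — holds.
The deadline for Handover is 3 — holds.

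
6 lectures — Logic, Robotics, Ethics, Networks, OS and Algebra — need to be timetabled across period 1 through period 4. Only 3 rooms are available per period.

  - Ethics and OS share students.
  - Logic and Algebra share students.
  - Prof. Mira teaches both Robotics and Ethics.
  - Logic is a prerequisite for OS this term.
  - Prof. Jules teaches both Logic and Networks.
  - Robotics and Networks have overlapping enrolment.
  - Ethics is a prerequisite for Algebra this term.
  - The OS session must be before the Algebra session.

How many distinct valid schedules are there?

45

Splitting on Logic: it can be period 1 (32), period 2 (13). Listing each branch's schedules as (Robotics, Ethics, Networks, OS, Algebra) by period number:
Logic=period 1: (1,2,2,3,4) (1,2,3,3,4) (1,2,4,3,4) (1,3,2,2,4) (1,3,3,2,4) (1,3,4,2,4) (2,1,3,2,3) (2,1,3,2,4) (2,1,3,3,4) (2,1,4,2,3) (2,1,4,2,4) (2,1,4,3,4) (2,3,3,2,4) (2,3,4,2,4) (3,1,2,2,3) (3,1,2,2,4) (3,1,2,3,4) (3,1,4,2,3) (3,1,4,2,4) (3,1,4,3,4) (3,2,2,3,4) (3,2,4,3,4) (4,1,2,2,3) (4,1,2,2,4) (4,1,2,3,4) (4,1,3,2,3) (4,1,3,2,4) (4,1,3,3,4) (4,2,2,3,4) (4,2,3,3,4) (4,3,2,2,4) (4,3,3,2,4) — 32.
Logic=period 2: (1,2,3,3,4) (1,2,4,3,4) (2,1,1,3,4) (2,1,3,3,4) (2,1,4,3,4) (3,1,1,3,4) (3,1,4,3,4) (3,2,1,3,4) (3,2,4,3,4) (4,1,1,3,4) (4,1,3,3,4) (4,2,1,3,4) (4,2,3,3,4) — 13.
Summing: 32 + 13 = 45.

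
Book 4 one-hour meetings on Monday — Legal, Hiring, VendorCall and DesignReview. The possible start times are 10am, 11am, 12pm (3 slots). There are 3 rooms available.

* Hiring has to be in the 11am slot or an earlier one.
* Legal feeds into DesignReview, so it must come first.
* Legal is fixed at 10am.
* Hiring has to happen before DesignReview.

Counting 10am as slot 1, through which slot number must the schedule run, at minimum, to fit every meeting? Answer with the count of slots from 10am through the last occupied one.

2

The precedence chain requires at least 2 distinct slots.
With at most 3 per slot and 4 meetings, at least 2 slots are needed.
2 works (last occupied slot: 11am): for example Hiring in 10am; DesignReview in 11am; VendorCall in 10am; Legal in 10am.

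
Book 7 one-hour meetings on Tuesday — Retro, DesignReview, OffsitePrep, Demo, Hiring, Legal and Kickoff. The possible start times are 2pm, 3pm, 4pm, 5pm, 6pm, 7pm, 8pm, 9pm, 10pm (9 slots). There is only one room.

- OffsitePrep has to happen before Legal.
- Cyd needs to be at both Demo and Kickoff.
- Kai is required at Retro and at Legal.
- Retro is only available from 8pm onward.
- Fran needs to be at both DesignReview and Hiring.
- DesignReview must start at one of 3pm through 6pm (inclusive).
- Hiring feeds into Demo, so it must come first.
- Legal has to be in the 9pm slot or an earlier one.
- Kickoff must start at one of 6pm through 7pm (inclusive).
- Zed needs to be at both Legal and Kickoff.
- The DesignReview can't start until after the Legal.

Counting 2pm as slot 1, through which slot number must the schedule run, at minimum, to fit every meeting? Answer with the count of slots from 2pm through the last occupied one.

The precedence chain requires at least 3 distinct slots.
With at most 1 per slot and 7 meetings, at least 7 slots are needed.
Retro can't be placed before 8pm — that is slot 7 counting from 2pm — so the schedule must run through at least 7 slots.
7 works (last occupied slot: 8pm): for example DesignReview -> 4pm; Kickoff -> 6pm; Retro -> 8pm; Hiring -> 5pm; Legal -> 3pm; OffsitePrep -> 2pm; Demo -> 7pm.

7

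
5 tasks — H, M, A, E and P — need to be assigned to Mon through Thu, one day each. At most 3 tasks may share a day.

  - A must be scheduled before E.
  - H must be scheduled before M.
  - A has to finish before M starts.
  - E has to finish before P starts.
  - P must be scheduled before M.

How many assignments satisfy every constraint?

3

Enumerating: E -> Tue, M -> Thu, P -> Wed, A -> Mon, H -> Mon | H -> Tue, E -> Tue, P -> Wed, M -> Thu, A -> Mon | M in Thu; A in Mon; H in Wed; E in Tue; P in Wed.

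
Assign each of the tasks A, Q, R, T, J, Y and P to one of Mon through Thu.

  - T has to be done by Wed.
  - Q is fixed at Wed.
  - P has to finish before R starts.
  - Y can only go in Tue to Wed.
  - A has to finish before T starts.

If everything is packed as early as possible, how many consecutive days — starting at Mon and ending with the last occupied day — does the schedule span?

The precedence chain requires at least 2 distinct days.
Q can't be placed before Wed — that is day 3 counting from Mon — so the schedule must run through at least 3 days.
3 works (last occupied day: Wed): for example P in Mon; Y in Tue; Q in Wed; R in Tue; J in Mon; T in Tue; A in Mon.

3 days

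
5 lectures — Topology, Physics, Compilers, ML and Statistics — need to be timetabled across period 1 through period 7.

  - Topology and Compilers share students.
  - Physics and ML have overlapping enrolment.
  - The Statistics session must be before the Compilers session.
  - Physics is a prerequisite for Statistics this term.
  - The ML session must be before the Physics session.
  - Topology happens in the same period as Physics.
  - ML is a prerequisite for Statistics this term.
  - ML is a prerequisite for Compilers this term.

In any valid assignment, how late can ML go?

period 4

Downstream work caps ML at period 4.
ML at period 4 is achievable: Physics in period 5; Topology in period 5; Compilers in period 7; Statistics in period 6; ML in period 4.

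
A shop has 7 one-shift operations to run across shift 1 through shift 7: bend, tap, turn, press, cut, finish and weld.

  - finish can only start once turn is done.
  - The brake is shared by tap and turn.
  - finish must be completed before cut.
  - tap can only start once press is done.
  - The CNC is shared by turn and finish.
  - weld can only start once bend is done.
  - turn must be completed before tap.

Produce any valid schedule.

turn in shift 1, cut in shift 3, tap in shift 2, weld in shift 2, bend in shift 1, finish in shift 2, press in shift 1

Checking: finish(shift 2) before cut(shift 3); turn(shift 1) before tap(shift 2); bend(shift 1) before weld(shift 2); turn(shift 1) before finish(shift 2); press(shift 1) before tap(shift 2); tap(shift 2) != turn(shift 1); turn(shift 1) != finish(shift 2).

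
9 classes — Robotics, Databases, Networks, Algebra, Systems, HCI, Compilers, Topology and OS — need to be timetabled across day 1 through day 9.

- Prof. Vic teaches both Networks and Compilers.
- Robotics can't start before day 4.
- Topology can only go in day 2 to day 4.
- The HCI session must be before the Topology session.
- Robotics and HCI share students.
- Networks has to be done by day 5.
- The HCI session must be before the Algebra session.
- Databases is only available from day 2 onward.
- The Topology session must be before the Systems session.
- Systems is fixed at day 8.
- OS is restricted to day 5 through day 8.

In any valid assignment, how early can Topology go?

day 2

Topology is available from day 2; Topology's own window allows nothing later than day 4.
Topology at day 2 is achievable: HCI -> day 1; Systems -> day 8; Networks -> day 1; Databases -> day 2; Robotics -> day 4; Algebra -> day 2; Topology -> day 2; OS -> day 5; Compilers -> day 2.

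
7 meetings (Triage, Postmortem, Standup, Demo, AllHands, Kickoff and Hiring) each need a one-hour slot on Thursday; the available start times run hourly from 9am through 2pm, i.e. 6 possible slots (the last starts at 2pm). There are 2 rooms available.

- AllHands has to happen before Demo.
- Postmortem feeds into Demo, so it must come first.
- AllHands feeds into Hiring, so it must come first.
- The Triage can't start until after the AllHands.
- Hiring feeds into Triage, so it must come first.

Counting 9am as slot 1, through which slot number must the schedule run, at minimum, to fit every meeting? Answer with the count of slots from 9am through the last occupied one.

4

The precedence chain requires at least 3 distinct slots.
With at most 2 per slot and 7 meetings, at least 4 slots are needed.
4 works (last occupied slot: 12pm): for example Standup=11am; Postmortem=9am; AllHands=9am; Hiring=10am; Triage=11am; Kickoff=12pm; Demo=10am.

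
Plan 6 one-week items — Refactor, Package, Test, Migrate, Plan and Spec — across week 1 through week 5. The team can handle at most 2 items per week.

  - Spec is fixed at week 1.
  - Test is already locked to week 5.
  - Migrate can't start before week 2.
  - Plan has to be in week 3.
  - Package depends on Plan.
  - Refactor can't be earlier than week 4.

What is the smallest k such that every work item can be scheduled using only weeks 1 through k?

The precedence chain requires at least 2 distinct weeks.
With at most 2 per week and 6 work items, at least 3 weeks are needed.
Test can't be placed before week 5, so the schedule must run through at least week 5.
5 works (last occupied week: week 5): for example Refactor in week 4, Plan in week 3, Spec in week 1, Test in week 5, Package in week 4, Migrate in week 2.

5 weeks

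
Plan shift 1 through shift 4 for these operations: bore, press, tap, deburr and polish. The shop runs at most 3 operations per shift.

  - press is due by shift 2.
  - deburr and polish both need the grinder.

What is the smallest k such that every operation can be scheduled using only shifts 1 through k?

With at most 3 per shift and 5 operations, at least 2 shifts are needed.
2 works (last occupied shift: shift 2): for example bore -> shift 1; polish -> shift 2; deburr -> shift 1; press -> shift 1; tap -> shift 2.

2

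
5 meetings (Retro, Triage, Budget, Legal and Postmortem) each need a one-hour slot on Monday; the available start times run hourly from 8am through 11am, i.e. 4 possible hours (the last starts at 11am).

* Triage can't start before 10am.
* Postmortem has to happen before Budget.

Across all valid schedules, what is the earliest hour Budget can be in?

Precedence pushes Budget to at least 9am.
Budget at 9am is achievable: Budget -> 9am; Postmortem -> 8am; Triage -> 10am; Retro -> 8am; Legal -> 8am.

9am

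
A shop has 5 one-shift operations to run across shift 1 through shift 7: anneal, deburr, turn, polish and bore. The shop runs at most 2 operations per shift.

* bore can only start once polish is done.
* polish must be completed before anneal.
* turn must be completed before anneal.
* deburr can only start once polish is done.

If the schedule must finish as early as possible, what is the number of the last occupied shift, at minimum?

The precedence chain requires at least 2 distinct shifts.
With at most 2 per shift and 5 operations, at least 3 shifts are needed.
3 works (last occupied shift: shift 3): for example anneal=shift 2; polish=shift 1; bore=shift 3; deburr=shift 2; turn=shift 1.

3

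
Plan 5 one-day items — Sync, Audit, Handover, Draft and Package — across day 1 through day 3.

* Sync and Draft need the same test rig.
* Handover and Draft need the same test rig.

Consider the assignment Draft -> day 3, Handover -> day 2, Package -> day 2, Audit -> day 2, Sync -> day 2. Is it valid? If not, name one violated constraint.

Valid

Sync and Draft need the same test rig — holds.
Handover and Draft need the same test rig — holds.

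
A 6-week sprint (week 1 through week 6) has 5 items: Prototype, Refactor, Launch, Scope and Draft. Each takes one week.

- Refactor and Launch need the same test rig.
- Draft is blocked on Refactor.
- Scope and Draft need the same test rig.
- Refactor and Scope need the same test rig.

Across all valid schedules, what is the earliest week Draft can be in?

Precedence pushes Draft to at least week 2.
Draft at week 2 is achievable: Draft -> week 2; Refactor -> week 1; Launch -> week 2; Prototype -> week 1; Scope -> week 3.

week 2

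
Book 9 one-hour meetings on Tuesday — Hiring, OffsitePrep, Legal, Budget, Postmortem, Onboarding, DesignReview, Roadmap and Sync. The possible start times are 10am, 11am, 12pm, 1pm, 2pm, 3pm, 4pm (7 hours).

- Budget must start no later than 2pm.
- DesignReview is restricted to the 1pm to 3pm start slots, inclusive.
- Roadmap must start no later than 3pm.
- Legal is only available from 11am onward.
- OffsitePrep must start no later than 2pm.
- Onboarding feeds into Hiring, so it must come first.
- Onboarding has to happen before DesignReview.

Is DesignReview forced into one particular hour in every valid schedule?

No

DesignReview can be 1pm (e.g. Hiring in 11am, Budget in 10am, OffsitePrep in 10am, Onboarding in 10am, DesignReview in 1pm, Roadmap in 10am, Postmortem in 10am, Legal in 11am, Sync in 10am) or 2pm (e.g. Sync -> 10am, Onboarding -> 10am, Legal -> 11am, Hiring -> 11am, OffsitePrep -> 10am, Postmortem -> 10am, Budget -> 10am, DesignReview -> 2pm, Roadmap -> 10am).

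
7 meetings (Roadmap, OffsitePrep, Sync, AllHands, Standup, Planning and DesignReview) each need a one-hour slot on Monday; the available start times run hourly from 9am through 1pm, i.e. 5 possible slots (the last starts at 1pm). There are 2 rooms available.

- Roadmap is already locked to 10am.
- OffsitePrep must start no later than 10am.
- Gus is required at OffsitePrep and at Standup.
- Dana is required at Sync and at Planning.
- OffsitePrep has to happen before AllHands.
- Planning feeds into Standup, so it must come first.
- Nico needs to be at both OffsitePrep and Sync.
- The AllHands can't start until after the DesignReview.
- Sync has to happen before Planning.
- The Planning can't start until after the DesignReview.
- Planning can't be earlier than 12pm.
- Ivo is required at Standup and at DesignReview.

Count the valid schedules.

24

Splitting on OffsitePrep: it can be 9am (14), 10am (10). Listing each branch's schedules as (Roadmap, Sync, AllHands, Standup, Planning, DesignReview):
OffsitePrep=9am: (10am,10am,11am,1pm,12pm,9am) (10am,10am,12pm,1pm,12pm,9am) (10am,10am,12pm,1pm,12pm,11am) (10am,10am,1pm,1pm,12pm,9am) (10am,10am,1pm,1pm,12pm,11am) (10am,11am,10am,1pm,12pm,9am) (10am,11am,11am,1pm,12pm,9am) (10am,11am,11am,1pm,12pm,10am) (10am,11am,12pm,1pm,12pm,9am) (10am,11am,12pm,1pm,12pm,10am) (10am,11am,12pm,1pm,12pm,11am) (10am,11am,1pm,1pm,12pm,9am) (10am,11am,1pm,1pm,12pm,10am) (10am,11am,1pm,1pm,12pm,11am) — 14.
OffsitePrep=10am: (10am,9am,11am,1pm,12pm,9am) (10am,9am,12pm,1pm,12pm,9am) (10am,9am,12pm,1pm,12pm,11am) (10am,9am,1pm,1pm,12pm,9am) (10am,9am,1pm,1pm,12pm,11am) (10am,11am,11am,1pm,12pm,9am) (10am,11am,12pm,1pm,12pm,9am) (10am,11am,12pm,1pm,12pm,11am) (10am,11am,1pm,1pm,12pm,9am) (10am,11am,1pm,1pm,12pm,11am) — 10.
Summing: 14 + 10 = 24.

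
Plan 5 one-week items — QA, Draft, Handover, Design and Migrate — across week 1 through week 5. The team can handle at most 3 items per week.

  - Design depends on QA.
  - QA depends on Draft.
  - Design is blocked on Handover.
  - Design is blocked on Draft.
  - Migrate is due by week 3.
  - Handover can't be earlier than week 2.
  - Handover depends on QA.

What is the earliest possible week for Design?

week 4

Precedence pushes Design to at least week 4.
Design at week 4 is achievable: Migrate=week 1, Design=week 4, Draft=week 1, QA=week 2, Handover=week 3.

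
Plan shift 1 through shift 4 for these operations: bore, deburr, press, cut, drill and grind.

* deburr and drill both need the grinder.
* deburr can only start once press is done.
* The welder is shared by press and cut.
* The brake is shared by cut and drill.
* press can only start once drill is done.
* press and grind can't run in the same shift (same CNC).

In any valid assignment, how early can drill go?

shift 1

Downstream work caps drill at shift 2.
drill at shift 1 is achievable: press=shift 2, bore=shift 1, drill=shift 1, deburr=shift 3, grind=shift 1, cut=shift 3.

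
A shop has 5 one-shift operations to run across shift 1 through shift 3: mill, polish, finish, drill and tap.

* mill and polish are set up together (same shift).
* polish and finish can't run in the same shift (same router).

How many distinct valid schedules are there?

Splitting on mill: it can be shift 1 (18), shift 2 (18), shift 3 (18). Listing each branch's schedules as (polish, finish, drill, tap) by shift number:
mill=shift 1: (1,2,1,1) (1,2,1,2) (1,2,1,3) (1,2,2,1) (1,2,2,2) (1,2,2,3) (1,2,3,1) (1,2,3,2) (1,2,3,3) (1,3,1,1) (1,3,1,2) (1,3,1,3) (1,3,2,1) (1,3,2,2) (1,3,2,3) (1,3,3,1) (1,3,3,2) (1,3,3,3) — 18.
mill=shift 2: (2,1,1,1) (2,1,1,2) (2,1,1,3) (2,1,2,1) (2,1,2,2) (2,1,2,3) (2,1,3,1) (2,1,3,2) (2,1,3,3) (2,3,1,1) (2,3,1,2) (2,3,1,3) (2,3,2,1) (2,3,2,2) (2,3,2,3) (2,3,3,1) (2,3,3,2) (2,3,3,3) — 18.
mill=shift 3: (3,1,1,1) (3,1,1,2) (3,1,1,3) (3,1,2,1) (3,1,2,2) (3,1,2,3) (3,1,3,1) (3,1,3,2) (3,1,3,3) (3,2,1,1) (3,2,1,2) (3,2,1,3) (3,2,2,1) (3,2,2,2) (3,2,2,3) (3,2,3,1) (3,2,3,2) (3,2,3,3) — 18.
Summing: 18 + 18 + 18 = 54.

54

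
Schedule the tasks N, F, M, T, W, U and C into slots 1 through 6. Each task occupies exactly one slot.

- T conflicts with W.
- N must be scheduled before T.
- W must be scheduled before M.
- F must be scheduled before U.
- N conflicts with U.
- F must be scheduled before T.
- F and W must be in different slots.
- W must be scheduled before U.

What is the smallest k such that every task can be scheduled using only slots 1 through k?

3 slots

The precedence chain requires at least 2 distinct slots.
Could 2 slots be enough, i.e. nothing placed later than 2? No: U must come after F (at 1 or later) → {2}; F must come before U (at 2 or earlier) → {1}; M must come after W (at 1 or later) → {2}; W must come before M (at 2 or earlier) → {1}; W can't share with F (1) → nothing is left.
So 2 slots is not enough.
3 works (last occupied slot: 3): for example M in 3; N in 1; T in 3; C in 1; W in 2; F in 1; U in 3.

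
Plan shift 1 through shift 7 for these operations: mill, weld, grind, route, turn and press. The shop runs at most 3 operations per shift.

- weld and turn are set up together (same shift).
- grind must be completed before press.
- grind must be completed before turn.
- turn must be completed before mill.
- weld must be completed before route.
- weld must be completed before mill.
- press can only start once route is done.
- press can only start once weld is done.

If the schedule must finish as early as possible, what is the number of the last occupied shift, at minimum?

shift 4

The precedence chain requires at least 4 distinct shifts.
With at most 3 per shift and 6 operations, at least 2 shifts are needed.
4 works (last occupied shift: shift 4): for example grind -> shift 1; mill -> shift 3; weld -> shift 2; turn -> shift 2; route -> shift 3; press -> shift 4.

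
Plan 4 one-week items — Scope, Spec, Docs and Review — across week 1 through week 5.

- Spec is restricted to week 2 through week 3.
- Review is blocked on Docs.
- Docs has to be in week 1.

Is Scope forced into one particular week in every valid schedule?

No

Scope can be week 1 (e.g. Review in week 2; Scope in week 1; Docs in week 1; Spec in week 2) or week 2 (e.g. Docs in week 1, Spec in week 2, Review in week 2, Scope in week 2).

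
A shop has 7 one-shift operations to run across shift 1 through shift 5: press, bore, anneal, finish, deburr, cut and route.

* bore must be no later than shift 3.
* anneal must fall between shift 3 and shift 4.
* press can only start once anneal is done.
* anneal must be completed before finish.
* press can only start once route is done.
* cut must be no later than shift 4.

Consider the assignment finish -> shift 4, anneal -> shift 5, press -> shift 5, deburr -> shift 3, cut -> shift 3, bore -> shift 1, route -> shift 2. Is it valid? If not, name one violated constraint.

No. anneal must fall between shift 3 and shift 4 is not satisfied.

bore must be no later than shift 3 — holds.
anneal must be completed before finish — violated.
cut must be no later than shift 4 — holds.
press can only start once route is done — holds.
anneal must fall between shift 3 and shift 4 — violated.
press can only start once anneal is done — violated.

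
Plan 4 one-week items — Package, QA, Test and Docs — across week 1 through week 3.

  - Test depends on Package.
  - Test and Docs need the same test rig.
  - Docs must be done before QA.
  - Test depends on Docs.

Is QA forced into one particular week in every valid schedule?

QA can be week 2 (e.g. Package -> week 1, Docs -> week 1, Test -> week 2, QA -> week 2) or week 3 (e.g. Package=week 1, QA=week 3, Test=week 2, Docs=week 1).

No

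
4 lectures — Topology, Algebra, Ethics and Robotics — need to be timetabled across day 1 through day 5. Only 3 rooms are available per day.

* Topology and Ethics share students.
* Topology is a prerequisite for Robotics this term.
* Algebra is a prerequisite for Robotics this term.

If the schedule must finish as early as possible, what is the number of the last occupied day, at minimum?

The precedence chain requires at least 2 distinct days.
With at most 3 per day and 4 lectures, at least 2 days are needed.
2 works (last occupied day: day 2): for example Topology in day 1; Robotics in day 2; Algebra in day 1; Ethics in day 2.

2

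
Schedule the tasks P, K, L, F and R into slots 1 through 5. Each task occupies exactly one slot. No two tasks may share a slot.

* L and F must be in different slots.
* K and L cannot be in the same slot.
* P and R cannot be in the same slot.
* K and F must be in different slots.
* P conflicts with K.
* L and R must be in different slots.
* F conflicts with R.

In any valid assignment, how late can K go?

5

K at 5 is achievable: R in 4; K in 5; L in 2; P in 1; F in 3.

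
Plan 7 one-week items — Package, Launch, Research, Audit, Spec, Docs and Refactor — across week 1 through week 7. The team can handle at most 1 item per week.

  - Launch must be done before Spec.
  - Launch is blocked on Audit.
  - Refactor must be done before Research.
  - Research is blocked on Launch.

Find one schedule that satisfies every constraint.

Spec -> week 5, Refactor -> week 3, Docs -> week 7, Launch -> week 2, Audit -> week 1, Research -> week 4, Package -> week 6

Checking: Launch(week 2) before Research(week 4); Audit(week 1) before Launch(week 2); Launch(week 2) before Spec(week 5); Refactor(week 3) before Research(week 4); max 1 per week (cap 1).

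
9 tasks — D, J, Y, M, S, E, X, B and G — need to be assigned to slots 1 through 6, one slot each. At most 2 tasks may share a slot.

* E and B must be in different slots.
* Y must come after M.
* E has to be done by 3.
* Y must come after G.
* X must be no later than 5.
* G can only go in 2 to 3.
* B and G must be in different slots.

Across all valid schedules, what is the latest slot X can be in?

5

X's own window allows nothing later than 5.
X at 5 is achievable: X in 5; Y in 3; M in 1; J in 3; S in 4; B in 4; G in 2; E in 1; D in 2.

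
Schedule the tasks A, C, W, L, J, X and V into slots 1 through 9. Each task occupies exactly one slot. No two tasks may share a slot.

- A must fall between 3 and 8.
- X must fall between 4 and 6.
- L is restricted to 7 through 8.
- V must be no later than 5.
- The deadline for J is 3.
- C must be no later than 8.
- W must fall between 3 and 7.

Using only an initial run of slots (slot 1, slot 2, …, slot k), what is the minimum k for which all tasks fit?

7 slots

With at most 1 per slot and 7 tasks, at least 7 slots are needed.
L can't be placed before 7, so the schedule must run through at least slot 7.
7 works (last occupied slot: 7): for example W -> 5, L -> 7, X -> 4, V -> 2, C -> 6, A -> 3, J -> 1.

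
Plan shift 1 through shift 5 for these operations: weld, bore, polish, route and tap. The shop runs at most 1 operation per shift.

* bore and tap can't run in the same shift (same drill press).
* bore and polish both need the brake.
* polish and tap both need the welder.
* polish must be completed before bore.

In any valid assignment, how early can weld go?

shift 1

weld at shift 1 is achievable: bore=shift 3; route=shift 4; tap=shift 5; polish=shift 2; weld=shift 1.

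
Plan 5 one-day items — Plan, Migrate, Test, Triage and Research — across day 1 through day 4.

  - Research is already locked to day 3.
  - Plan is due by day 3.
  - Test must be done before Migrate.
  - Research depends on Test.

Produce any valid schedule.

Test in day 1, Migrate in day 2, Plan in day 1, Triage in day 1, Research in day 3

Checking: Test(day 1) before Migrate(day 2); Test(day 1) before Research(day 3); Plan=day 1 in [day 1,day 3]; Research=day 3 in [day 3,day 3].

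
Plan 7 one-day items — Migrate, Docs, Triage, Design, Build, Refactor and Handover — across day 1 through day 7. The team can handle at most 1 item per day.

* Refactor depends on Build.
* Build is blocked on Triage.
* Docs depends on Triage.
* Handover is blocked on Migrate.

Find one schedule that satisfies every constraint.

Triage -> day 1, Handover -> day 6, Build -> day 2, Docs -> day 4, Refactor -> day 5, Design -> day 7, Migrate -> day 3

Checking: Build(day 2) before Refactor(day 5); Triage(day 1) before Docs(day 4); Triage(day 1) before Build(day 2); Migrate(day 3) before Handover(day 6); max 1 per day (cap 1).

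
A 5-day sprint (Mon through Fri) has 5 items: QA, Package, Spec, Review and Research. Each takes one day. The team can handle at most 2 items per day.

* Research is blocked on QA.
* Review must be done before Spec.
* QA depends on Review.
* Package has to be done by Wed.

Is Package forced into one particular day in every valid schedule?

No

Package can be Mon (e.g. Review in Mon, QA in Tue, Spec in Tue, Research in Wed, Package in Mon) or Tue (e.g. Package -> Tue, Spec -> Wed, Research -> Wed, Review -> Mon, QA -> Tue).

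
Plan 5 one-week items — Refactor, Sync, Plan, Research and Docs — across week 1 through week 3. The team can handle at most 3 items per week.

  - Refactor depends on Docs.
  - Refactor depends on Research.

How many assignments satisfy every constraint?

Splitting on Refactor: it can be week 2 (8), week 3 (34). Listing each branch's schedules as (Sync, Plan, Research, Docs) by week number:
Refactor=week 2: (1,2,1,1) (1,3,1,1) (2,1,1,1) (2,2,1,1) (2,3,1,1) (3,1,1,1) (3,2,1,1) (3,3,1,1) — 8.
Refactor=week 3: (1,1,1,2) (1,1,2,1) (1,1,2,2) (1,2,1,1) (1,2,1,2) (1,2,2,1) (1,2,2,2) (1,3,1,1) (1,3,1,2) (1,3,2,1) (1,3,2,2) (2,1,1,1) (2,1,1,2) (2,1,2,1) (2,1,2,2) (2,2,1,1) (2,2,1,2) (2,2,2,1) (2,3,1,1) (2,3,1,2) (2,3,2,1) (2,3,2,2) (3,1,1,1) (3,1,1,2) (3,1,2,1) (3,1,2,2) (3,2,1,1) (3,2,1,2) (3,2,2,1) (3,2,2,2) (3,3,1,1) (3,3,1,2) (3,3,2,1) (3,3,2,2) — 34.
Summing: 8 + 34 = 42.

42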